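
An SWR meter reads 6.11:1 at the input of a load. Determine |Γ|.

|Γ| ≈ 0.719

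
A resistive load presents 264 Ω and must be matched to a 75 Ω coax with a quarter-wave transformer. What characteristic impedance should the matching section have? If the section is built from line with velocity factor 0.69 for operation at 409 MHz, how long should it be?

Z_qwt ≈ 141 Ω; length ≈ 12.7 cm

Z_qwt = √(Z_0·R_L) = √(75 × 264) = √19800
λ = 0.69·c/f = 0.506 m, so l = λ/4 = 0.127 m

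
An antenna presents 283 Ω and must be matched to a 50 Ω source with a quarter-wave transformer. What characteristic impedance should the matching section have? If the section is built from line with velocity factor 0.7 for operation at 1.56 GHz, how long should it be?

Z_qwt ≈ 119 Ω; length ≈ 3.37 cm

Z_qwt = √(Z_0·R_L) = √(50 × 283) = √14150
λ = 0.7·c/f = 0.135 m, so l = λ/4 = 0.0337 m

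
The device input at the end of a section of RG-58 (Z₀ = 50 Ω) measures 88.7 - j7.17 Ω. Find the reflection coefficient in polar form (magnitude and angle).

Γ ≈ 0.283 ∠ -7.54°

Γ = (Z_L − Z_0)/(Z_L + Z_0) = (38.7 − j7.17)/(138.7 − j7.17)
|Γ| = 39.4/139 = 0.283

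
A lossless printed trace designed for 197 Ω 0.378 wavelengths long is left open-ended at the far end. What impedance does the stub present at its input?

Z_in ≈ +j205 Ω

βl = 2π × 0.378 = 136°
tan(βl) = -0.963
For an open-ended stub, Z_in = −jZ_0·cot(βl) = −jZ_0/tan(βl)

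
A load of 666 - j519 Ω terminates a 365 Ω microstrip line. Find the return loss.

RL ≈ 5.68 dB

Γ = (301 − j519)/(1031 − j519), |Γ| = 0.52
RL = −20·log₁₀|Γ| = −20·log₁₀(0.52)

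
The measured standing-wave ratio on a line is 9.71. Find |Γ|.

|Γ| ≈ 0.813

|Γ| = (S − 1)/(S + 1) = (9.71 − 1)/(9.71 + 1) = 8.71/10.7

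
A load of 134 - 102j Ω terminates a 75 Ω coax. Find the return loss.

Γ = (59 − j102)/(209 − j102), |Γ| = 0.507
RL = −20·log₁₀|Γ| = −20·log₁₀(0.507)

RL ≈ 5.91 dB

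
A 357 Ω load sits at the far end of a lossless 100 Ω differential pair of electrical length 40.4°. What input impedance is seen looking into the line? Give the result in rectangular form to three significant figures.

tan(βl) = tan(40.4°) = 0.851
Z_in = Z_0·(Z_L + jZ_0·tanβl)/(Z_0 + jZ_L·tanβl)
     = 100·(357 + j85.1)/(100 + j304)

Z_in ≈ 60.2 − j97.7 Ω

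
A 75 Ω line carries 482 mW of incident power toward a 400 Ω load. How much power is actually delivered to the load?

P_delivered ≈ 256 mW

Γ = (400 − 75)/(400 + 75) = 0.684
|Γ|² = 0.468
P_refl = |Γ|²·P_inc = 226 mW, P_del = (1 − |Γ|²)·P_inc = 256 mW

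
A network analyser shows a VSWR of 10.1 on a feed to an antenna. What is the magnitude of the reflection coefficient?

|Γ| ≈ 0.82

|Γ| = (S − 1)/(S + 1) = (10.1 − 1)/(10.1 + 1) = 9.1/11.1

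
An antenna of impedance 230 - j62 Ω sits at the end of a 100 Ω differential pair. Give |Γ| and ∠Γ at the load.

Γ ≈ 0.429 ∠ -14.9°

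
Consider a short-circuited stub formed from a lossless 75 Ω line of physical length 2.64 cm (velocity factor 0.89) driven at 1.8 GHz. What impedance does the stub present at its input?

Z_in ≈ +j154 Ω

λ = v/f = 0.89·c / 1.8 GHz = 0.148 m
βl = 2π·l/λ = 2π × 0.178 = 64.1°
tan(βl) = 2.06
For a short-circuited stub, Z_in = jZ_0·tan(βl)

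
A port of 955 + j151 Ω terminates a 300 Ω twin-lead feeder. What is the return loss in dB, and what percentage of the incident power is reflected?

Γ = (655 + j151)/(1255 + j151), |Γ| = 0.532
RL = −20·log₁₀(0.532) = 5.49 dB
P_refl/P_inc = |Γ|² = 0.283

RL ≈ 5.49 dB; 28.3% of incident power reflected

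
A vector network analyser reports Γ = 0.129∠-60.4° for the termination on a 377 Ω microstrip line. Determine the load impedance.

Z_L ≈ 417 − j95.1 Ω

Z_L = Z_0·(1 + Γ)/(1 − Γ) = 377·(1.06 − j0.112)/(0.936 + j0.112)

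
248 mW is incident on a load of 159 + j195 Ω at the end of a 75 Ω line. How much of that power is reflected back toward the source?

|Γ| = |(84 + j195)/(234 + j195)| = 0.697
|Γ|² = 0.486
P_refl = |Γ|²·P_inc = 120 mW, P_del = (1 − |Γ|²)·P_inc = 128 mW

P_reflected ≈ 120 mW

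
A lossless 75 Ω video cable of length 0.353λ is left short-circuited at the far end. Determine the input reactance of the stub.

X_in ≈ -99.2 Ω (capacitive)

βl = 2π × 0.353 = 127°
tan(βl) = -1.32
For a short-circuited stub, Z_in = jZ_0·tan(βl)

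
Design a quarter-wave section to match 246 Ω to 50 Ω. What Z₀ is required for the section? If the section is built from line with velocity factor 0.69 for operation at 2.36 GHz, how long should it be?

Z_qwt = √(Z_0·R_L) = √(50 × 246) = √12300
λ = 0.69·c/f = 0.0877 m, so l = λ/4 = 0.0219 m

Z_qwt ≈ 111 Ω; length ≈ 2.19 cm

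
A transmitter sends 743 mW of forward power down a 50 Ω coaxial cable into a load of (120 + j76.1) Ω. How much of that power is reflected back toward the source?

P_reflected ≈ 229 mW

|Γ| = |(70 + j76.1)/(170 + j76.1)| = 0.555
|Γ|² = 0.308
P_refl = |Γ|²·P_inc = 229 mW, P_del = (1 − |Γ|²)·P_inc = 514 mW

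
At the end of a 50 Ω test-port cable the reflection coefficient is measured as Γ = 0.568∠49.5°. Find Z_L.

Z_L = Z_0·(1 + Γ)/(1 − Γ) = 50·(1.37 + j0.432)/(0.631 − j0.432)

Z_L ≈ 57.9 + j73.8 Ω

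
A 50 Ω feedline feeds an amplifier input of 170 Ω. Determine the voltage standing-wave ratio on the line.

VSWR ≈ 3.4

Γ = (170 − 50)/(170 + 50) = 0.545
VSWR = (1 + 0.545)/(1 − 0.545)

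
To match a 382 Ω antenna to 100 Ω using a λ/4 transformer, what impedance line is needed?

Z_qwt = √(Z_0·R_L) = √(100 × 382) = √38200

Z_qwt ≈ 195 Ω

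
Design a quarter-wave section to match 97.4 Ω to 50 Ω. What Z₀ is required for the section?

Z_qwt = √(Z_0·R_L) = √(50 × 97.4) = √4870

Z_qwt ≈ 69.8 Ω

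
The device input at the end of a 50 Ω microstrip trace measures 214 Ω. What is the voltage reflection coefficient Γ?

Γ = 0.621

Γ = (Z_L − Z_0)/(Z_L + Z_0) = (214 − 50)/(214 + 50) = 164/264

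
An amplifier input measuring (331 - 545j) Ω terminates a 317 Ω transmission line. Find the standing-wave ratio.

Γ = (Z_L − Z_0)/(Z_L + Z_0) = (14 − j545)/(648 − j545)
|Γ| = 545/847 = 0.644
VSWR = (1 + |Γ|)/(1 − |Γ|) = 1.64/0.356

VSWR ≈ 4.62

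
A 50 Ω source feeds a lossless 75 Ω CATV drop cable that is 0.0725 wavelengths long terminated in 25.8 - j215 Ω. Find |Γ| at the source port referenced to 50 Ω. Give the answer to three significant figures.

|Γ| ≈ 0.934

βl = 2π × 0.0725 = 26.1°
tan(βl) = 0.49
Z_in = Z_0·(Z_L + jZ_0·tanβl)/(Z_0 + jZ_L·tanβl) = 5.51 − j74.5 Ω
Γ_s = (Z_in − Z_s)/(Z_in + Z_s) = (-44.5 − j74.5)/(55.5 − j74.5), |Γ_s| = 0.934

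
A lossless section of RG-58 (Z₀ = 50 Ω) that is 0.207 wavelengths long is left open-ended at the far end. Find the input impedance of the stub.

βl = 2π × 0.207 = 74.5°
tan(βl) = 3.61
For an open-ended stub, Z_in = −jZ_0·cot(βl) = −jZ_0/tan(βl)

Z_in ≈ −j13.8 Ω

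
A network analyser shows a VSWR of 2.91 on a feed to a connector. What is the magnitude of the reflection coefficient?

|Γ| ≈ 0.488

|Γ| = (S − 1)/(S + 1) = (2.91 − 1)/(2.91 + 1) = 1.91/3.91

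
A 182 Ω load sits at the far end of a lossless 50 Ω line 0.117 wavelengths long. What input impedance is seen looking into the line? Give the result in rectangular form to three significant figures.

Z_in ≈ 28 − j46.8 Ω

βl = 2π × 0.117 = 42.1°
tan(βl) = tan(42.1°) = 0.904
Z_in = Z_0·(Z_L + jZ_0·tanβl)/(Z_0 + jZ_L·tanβl)
     = 50·(182 + j45.2)/(50 + j165)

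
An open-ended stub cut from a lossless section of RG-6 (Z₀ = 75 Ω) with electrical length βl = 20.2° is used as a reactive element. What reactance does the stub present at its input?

X_in ≈ -204 Ω (capacitive)

tan(βl) = 0.368
For an open-ended stub, Z_in = −jZ_0·cot(βl) = −jZ_0/tan(βl)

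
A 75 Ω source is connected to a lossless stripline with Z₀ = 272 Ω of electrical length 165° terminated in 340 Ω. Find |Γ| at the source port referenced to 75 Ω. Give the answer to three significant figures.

tan(βl) = -0.268
Z_in = Z_0·(Z_L + jZ_0·tanβl)/(Z_0 + jZ_L·tanβl) = 328 + j36.9 Ω
Γ_s = (Z_in − Z_s)/(Z_in + Z_s) = (253 + j36.9)/(403 + j36.9), |Γ_s| = 0.631

|Γ| ≈ 0.631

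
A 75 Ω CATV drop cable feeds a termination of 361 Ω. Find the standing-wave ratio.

VSWR ≈ 4.81

For a purely resistive load, VSWR = R_L/Z_0 or Z_0/R_L (whichever > 1) = 361/75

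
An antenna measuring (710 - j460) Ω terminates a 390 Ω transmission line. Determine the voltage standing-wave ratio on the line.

VSWR ≈ 2.77

Γ = (Z_L − Z_0)/(Z_L + Z_0) = (320 − j460)/(1100 − j460)
|Γ| = 560/1190 = 0.47
VSWR = (1 + |Γ|)/(1 − |Γ|) = 1.47/0.53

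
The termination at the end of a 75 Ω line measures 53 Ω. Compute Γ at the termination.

Γ = -0.172

Γ = (Z_L − Z_0)/(Z_L + Z_0) = (53 − 75)/(53 + 75) = -22/128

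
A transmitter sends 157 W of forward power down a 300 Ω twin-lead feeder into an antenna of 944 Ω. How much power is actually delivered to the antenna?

Γ = (944 − 300)/(944 + 300) = 0.518
|Γ|² = 0.268
P_refl = |Γ|²·P_inc = 42.1 W, P_del = (1 − |Γ|²)·P_inc = 115 W

P_delivered ≈ 115 W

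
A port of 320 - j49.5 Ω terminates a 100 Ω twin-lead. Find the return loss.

RL ≈ 5.46 dB

Γ = (220 − j49.5)/(420 − j49.5), |Γ| = 0.533
RL = −20·log₁₀|Γ| = −20·log₁₀(0.533)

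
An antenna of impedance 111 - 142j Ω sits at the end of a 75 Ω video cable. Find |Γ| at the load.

Γ = (Z_L − Z_0)/(Z_L + Z_0) = (36 − j142)/(186 − j142)
|Γ| = 146/234

|Γ| ≈ 0.626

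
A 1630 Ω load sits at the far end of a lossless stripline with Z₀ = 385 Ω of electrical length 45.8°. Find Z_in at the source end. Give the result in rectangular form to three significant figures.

Z_in ≈ 168 − j336 Ω

tan(βl) = tan(45.8°) = 1.03
Z_in = Z_0·(Z_L + jZ_0·tanβl)/(Z_0 + jZ_L·tanβl)
     = 385·(1630 + j396)/(385 + j1680)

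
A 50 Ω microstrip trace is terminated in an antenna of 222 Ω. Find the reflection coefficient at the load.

Γ = 0.632

Γ = (Z_L − Z_0)/(Z_L + Z_0) = (222 − 50)/(222 + 50) = 172/272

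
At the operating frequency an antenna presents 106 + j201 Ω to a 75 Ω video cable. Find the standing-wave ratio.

VSWR ≈ 7.06

Γ = (Z_L − Z_0)/(Z_L + Z_0) = (31 + j201)/(181 + j201)
|Γ| = 203/270 = 0.752
VSWR = (1 + |Γ|)/(1 − |Γ|) = 1.75/0.248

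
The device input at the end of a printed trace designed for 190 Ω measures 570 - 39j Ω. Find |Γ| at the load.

|Γ| ≈ 0.502

Γ = (Z_L − Z_0)/(Z_L + Z_0) = (380 − j39)/(760 − j39)
|Γ| = 382/761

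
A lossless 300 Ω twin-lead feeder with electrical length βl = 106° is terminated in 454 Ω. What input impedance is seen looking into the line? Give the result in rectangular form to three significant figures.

Z_in ≈ 207 + j46.8 Ω

tan(βl) = tan(106°) = -3.49
Z_in = Z_0·(Z_L + jZ_0·tanβl)/(Z_0 + jZ_L·tanβl)
     = 300·(454 − j1050)/(300 − j1580)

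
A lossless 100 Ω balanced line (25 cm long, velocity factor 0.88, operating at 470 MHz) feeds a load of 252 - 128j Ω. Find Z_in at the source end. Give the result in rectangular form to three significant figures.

Z_in ≈ 256 + j126 Ω

λ = v/f = 0.88·c / 470 MHz = 0.562 m
βl = 2π·l/λ = 2π × 0.445 = 160°
tan(βl) = tan(160°) = -0.359
Z_in = Z_0·(Z_L + jZ_0·tanβl)/(Z_0 + jZ_L·tanβl)
     = 100·(252 − j164)/(54 − j90.6)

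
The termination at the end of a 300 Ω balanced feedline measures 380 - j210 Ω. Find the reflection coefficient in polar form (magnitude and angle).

Γ = (Z_L − Z_0)/(Z_L + Z_0) = (80 − j210)/(680 − j210)
|Γ| = 225/712 = 0.316

Γ ≈ 0.316 ∠ -52°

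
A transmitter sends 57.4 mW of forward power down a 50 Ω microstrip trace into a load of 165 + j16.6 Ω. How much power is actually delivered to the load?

|Γ| = |(115 + j16.6)/(215 + j16.6)| = 0.539
|Γ|² = 0.29
P_refl = |Γ|²·P_inc = 16.7 mW, P_del = (1 − |Γ|²)·P_inc = 40.7 mW

P_delivered ≈ 40.7 mW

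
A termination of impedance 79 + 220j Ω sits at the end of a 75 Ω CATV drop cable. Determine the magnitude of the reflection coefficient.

Γ = (Z_L − Z_0)/(Z_L + Z_0) = (4 + j220)/(154 + j220)
|Γ| = 220/269

|Γ| ≈ 0.819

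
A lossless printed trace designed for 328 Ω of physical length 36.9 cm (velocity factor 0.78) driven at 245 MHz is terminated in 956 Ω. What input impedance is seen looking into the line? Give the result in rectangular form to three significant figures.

Z_in ≈ 227 + j289 Ω

λ = v/f = 0.78·c / 245 MHz = 0.955 m
βl = 2π·l/λ = 2π × 0.386 = 139°
tan(βl) = tan(139°) = -0.867
Z_in = Z_0·(Z_L + jZ_0·tanβl)/(Z_0 + jZ_L·tanβl)
     = 328·(956 − j284)/(328 − j829)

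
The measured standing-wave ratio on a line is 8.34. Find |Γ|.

|Γ| ≈ 0.786

|Γ| = (S − 1)/(S + 1) = (8.34 − 1)/(8.34 + 1) = 7.34/9.34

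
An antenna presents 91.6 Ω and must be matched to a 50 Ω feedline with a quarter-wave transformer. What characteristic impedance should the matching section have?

Z_qwt = √(Z_0·R_L) = √(50 × 91.6) = √4580

Z_qwt ≈ 67.7 Ω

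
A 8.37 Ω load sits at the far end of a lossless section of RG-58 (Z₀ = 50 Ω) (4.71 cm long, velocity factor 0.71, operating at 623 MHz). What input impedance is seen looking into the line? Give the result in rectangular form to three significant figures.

λ = v/f = 0.71·c / 623 MHz = 0.342 m
βl = 2π·l/λ = 2π × 0.138 = 49.6°
tan(βl) = tan(49.6°) = 1.17
Z_in = Z_0·(Z_L + jZ_0·tanβl)/(Z_0 + jZ_L·tanβl)
     = 50·(8.37 + j58.7)/(50 + j9.83)

Z_in ≈ 19.2 + j55 Ω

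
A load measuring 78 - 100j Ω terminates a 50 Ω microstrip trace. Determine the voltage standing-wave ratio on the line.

Γ = (Z_L − Z_0)/(Z_L + Z_0) = (28 − j100)/(128 − j100)
|Γ| = 104/162 = 0.639
VSWR = (1 + |Γ|)/(1 − |Γ|) = 1.64/0.361

VSWR ≈ 4.55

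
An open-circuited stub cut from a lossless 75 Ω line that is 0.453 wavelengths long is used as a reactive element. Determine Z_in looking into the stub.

Z_in ≈ +j247 Ω

βl = 2π × 0.453 = 163°
tan(βl) = -0.304
For an open-circuited stub, Z_in = −jZ_0·cot(βl) = −jZ_0/tan(βl)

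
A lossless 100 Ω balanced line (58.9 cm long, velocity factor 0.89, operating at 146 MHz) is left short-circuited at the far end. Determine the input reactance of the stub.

X_in ≈ -206 Ω (capacitive)

λ = v/f = 0.89·c / 146 MHz = 1.83 m
βl = 2π·l/λ = 2π × 0.322 = 116°
tan(βl) = -2.06
For a short-circuited stub, Z_in = jZ_0·tan(βl)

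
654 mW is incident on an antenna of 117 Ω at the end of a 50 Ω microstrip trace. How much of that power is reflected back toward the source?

P_reflected ≈ 105 mW

Γ = (117 − 50)/(117 + 50) = 0.401
|Γ|² = 0.161
P_refl = |Γ|²·P_inc = 105 mW, P_del = (1 − |Γ|²)·P_inc = 549 mW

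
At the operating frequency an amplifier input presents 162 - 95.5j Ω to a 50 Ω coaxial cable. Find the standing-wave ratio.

VSWR ≈ 4.45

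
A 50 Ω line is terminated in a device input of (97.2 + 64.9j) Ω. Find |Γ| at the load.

Γ = (Z_L − Z_0)/(Z_L + Z_0) = (47.2 + j64.9)/(147.2 + j64.9)
|Γ| = 80.2/161

|Γ| ≈ 0.499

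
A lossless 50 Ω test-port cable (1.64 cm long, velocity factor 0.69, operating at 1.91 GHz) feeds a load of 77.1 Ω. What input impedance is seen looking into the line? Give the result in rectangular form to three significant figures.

λ = v/f = 0.69·c / 1.91 GHz = 0.108 m
βl = 2π·l/λ = 2π × 0.151 = 54.5°
tan(βl) = tan(54.5°) = 1.4
Z_in = Z_0·(Z_L + jZ_0·tanβl)/(Z_0 + jZ_L·tanβl)
     = 50·(77.1 + j70)/(50 + j108)

Z_in ≈ 40.3 − j17 Ω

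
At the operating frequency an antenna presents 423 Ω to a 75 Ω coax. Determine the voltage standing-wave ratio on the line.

VSWR ≈ 5.64

Γ = (423 − 75)/(423 + 75) = 0.699
VSWR = (1 + 0.699)/(1 − 0.699)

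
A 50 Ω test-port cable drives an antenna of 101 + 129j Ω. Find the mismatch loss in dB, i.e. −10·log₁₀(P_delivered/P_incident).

mismatch loss ≈ 2.91 dB

Γ = (51 + j129)/(151 + j129), |Γ| = 0.698
|Γ|² = 0.488, so P_del/P_inc = 1 − |Γ|² = 0.512
ML = −10·log₁₀(1 − |Γ|²)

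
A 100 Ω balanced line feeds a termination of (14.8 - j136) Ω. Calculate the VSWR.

VSWR ≈ 19.4

Γ = (Z_L − Z_0)/(Z_L + Z_0) = (-85.2 − j136)/(114.8 − j136)
|Γ| = 160/178 = 0.902
VSWR = (1 + |Γ|)/(1 − |Γ|) = 1.9/0.0983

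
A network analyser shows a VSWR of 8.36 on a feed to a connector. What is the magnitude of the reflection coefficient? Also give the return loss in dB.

|Γ| = (S − 1)/(S + 1) = (8.36 − 1)/(8.36 + 1) = 7.36/9.36
RL = −20·log₁₀|Γ| = −20·log₁₀(0.786)

|Γ| ≈ 0.786; return loss ≈ 2.09 dB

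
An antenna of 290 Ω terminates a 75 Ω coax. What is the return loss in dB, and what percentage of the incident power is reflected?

RL ≈ 4.6 dB; 34.7% of incident power reflected

Γ = (290 − 75)/(290 + 75) = 0.589
RL = −20·log₁₀(0.589) = 4.6 dB
P_refl/P_inc = |Γ|² = 0.347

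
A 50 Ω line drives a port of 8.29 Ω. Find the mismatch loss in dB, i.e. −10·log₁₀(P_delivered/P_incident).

Γ = (8.29 − 50)/(8.29 + 50) = -0.716
|Γ|² = 0.512, so P_del/P_inc = 1 − |Γ|² = 0.488
ML = −10·log₁₀(1 − |Γ|²)

mismatch loss ≈ 3.12 dB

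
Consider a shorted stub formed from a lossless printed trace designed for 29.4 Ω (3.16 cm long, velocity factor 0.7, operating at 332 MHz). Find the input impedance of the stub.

Z_in ≈ +j9.54 Ω

λ = v/f = 0.7·c / 332 MHz = 0.633 m
βl = 2π·l/λ = 2π × 0.05 = 18°
tan(βl) = 0.325
For a shorted stub, Z_in = jZ_0·tan(βl)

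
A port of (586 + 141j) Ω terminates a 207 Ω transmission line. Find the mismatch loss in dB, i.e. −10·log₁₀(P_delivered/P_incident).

mismatch loss ≈ 1.26 dB

Γ = (379 + j141)/(793 + j141), |Γ| = 0.502
|Γ|² = 0.252, so P_del/P_inc = 1 − |Γ|² = 0.748
ML = −10·log₁₀(1 − |Γ|²)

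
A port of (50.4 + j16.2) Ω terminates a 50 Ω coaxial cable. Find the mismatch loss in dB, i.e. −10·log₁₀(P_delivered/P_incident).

mismatch loss ≈ 0.112 dB

Γ = (0.4 + j16.2)/(100.4 + j16.2), |Γ| = 0.159
|Γ|² = 0.0254, so P_del/P_inc = 1 − |Γ|² = 0.975
ML = −10·log₁₀(1 − |Γ|²)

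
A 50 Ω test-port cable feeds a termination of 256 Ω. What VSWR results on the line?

Γ = (256 − 50)/(256 + 50) = 0.673
VSWR = (1 + 0.673)/(1 − 0.673)

VSWR ≈ 5.12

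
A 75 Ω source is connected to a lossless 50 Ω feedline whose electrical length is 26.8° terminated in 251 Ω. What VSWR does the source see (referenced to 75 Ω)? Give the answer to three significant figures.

tan(βl) = 0.505
Z_in = Z_0·(Z_L + jZ_0·tanβl)/(Z_0 + jZ_L·tanβl) = 42.4 − j82.3 Ω
Γ_s = (Z_in − Z_s)/(Z_in + Z_s) = (-32.6 − j82.3)/(117 − j82.3), |Γ_s| = 0.617
VSWR = (1 + |Γ_s|)/(1 − |Γ_s|)

VSWR ≈ 4.23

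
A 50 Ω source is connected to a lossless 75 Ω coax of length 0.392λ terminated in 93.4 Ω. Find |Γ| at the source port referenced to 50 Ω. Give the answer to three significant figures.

βl = 2π × 0.392 = 141°
tan(βl) = -0.806
Z_in = Z_0·(Z_L + jZ_0·tanβl)/(Z_0 + jZ_L·tanβl) = 76.7 + j16.6 Ω
Γ_s = (Z_in − Z_s)/(Z_in + Z_s) = (26.7 + j16.6)/(127 + j16.6), |Γ_s| = 0.246

|Γ| ≈ 0.246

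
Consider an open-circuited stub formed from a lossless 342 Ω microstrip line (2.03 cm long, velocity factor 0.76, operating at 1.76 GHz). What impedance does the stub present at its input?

Z_in ≈ −j227 Ω

λ = v/f = 0.76·c / 1.76 GHz = 0.13 m
βl = 2π·l/λ = 2π × 0.157 = 56.4°
tan(βl) = 1.51
For an open-circuited stub, Z_in = −jZ_0·cot(βl) = −jZ_0/tan(βl)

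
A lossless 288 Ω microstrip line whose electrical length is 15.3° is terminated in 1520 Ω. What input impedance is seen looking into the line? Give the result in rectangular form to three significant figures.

tan(βl) = tan(15.3°) = 0.274
Z_in = Z_0·(Z_L + jZ_0·tanβl)/(Z_0 + jZ_L·tanβl)
     = 288·(1520 + j78.8)/(288 + j416)

Z_in ≈ 530 − j686 Ω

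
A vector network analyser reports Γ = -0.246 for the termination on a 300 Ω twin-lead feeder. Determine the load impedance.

Z_L = Z_0·(1 + Γ)/(1 − Γ) = 300·(0.754)/(1.25)

Z_L ≈ 182 Ω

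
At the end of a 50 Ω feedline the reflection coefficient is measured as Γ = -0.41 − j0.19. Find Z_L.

Z_L ≈ 19.7 − j9.39 Ω

Z_L = Z_0·(1 + Γ)/(1 − Γ) = 50·(0.59 − j0.19)/(1.41 + j0.19)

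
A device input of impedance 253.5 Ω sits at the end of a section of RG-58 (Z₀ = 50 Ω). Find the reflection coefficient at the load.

Γ = (Z_L − Z_0)/(Z_L + Z_0) = (253.5 − 50)/(253.5 + 50) = 203.5/303.5

Γ = 0.671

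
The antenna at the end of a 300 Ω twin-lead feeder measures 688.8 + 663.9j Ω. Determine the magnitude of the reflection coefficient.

|Γ| ≈ 0.646

Γ = (Z_L − Z_0)/(Z_L + Z_0) = (388.8 + j663.9)/(988.8 + j663.9)
|Γ| = 769/1190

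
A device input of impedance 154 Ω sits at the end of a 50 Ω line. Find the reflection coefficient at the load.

Γ = (Z_L − Z_0)/(Z_L + Z_0) = (154 − 50)/(154 + 50) = 104/204

Γ = 0.51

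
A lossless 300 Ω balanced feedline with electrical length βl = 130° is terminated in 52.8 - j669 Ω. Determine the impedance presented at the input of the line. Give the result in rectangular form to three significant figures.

Z_in ≈ 45.8 + j613 Ω

tan(βl) = tan(130°) = -1.19
Z_in = Z_0·(Z_L + jZ_0·tanβl)/(Z_0 + jZ_L·tanβl)
     = 300·(52.8 − j1030)/(-497 − j62.9)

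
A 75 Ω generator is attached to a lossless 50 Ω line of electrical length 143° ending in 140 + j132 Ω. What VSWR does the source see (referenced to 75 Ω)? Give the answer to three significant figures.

tan(βl) = -0.754
Z_in = Z_0·(Z_L + jZ_0·tanβl)/(Z_0 + jZ_L·tanβl) = 16.4 + j43.1 Ω
Γ_s = (Z_in − Z_s)/(Z_in + Z_s) = (-58.6 + j43.1)/(91.4 + j43.1), |Γ_s| = 0.72
VSWR = (1 + |Γ_s|)/(1 − |Γ_s|)

VSWR ≈ 6.14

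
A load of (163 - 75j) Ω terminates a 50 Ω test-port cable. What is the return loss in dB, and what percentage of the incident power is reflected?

RL ≈ 4.43 dB; 36.1% of incident power reflected

Γ = (113 − j75)/(213 − j75), |Γ| = 0.601
RL = −20·log₁₀(0.601) = 4.43 dB
P_refl/P_inc = |Γ|² = 0.361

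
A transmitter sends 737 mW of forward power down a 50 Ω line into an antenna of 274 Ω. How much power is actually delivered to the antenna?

Γ = (274 − 50)/(274 + 50) = 0.691
|Γ|² = 0.478
P_refl = |Γ|²·P_inc = 352 mW, P_del = (1 − |Γ|²)·P_inc = 385 mW

P_delivered ≈ 385 mW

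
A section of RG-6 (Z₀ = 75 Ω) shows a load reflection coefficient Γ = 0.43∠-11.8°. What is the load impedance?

Z_L = Z_0·(1 + Γ)/(1 − Γ) = 75·(1.42 − j0.0879)/(0.579 + j0.0879)

Z_L ≈ 178 − j38.4 Ω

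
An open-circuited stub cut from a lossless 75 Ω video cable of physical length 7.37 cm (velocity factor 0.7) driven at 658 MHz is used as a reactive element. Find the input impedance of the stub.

λ = v/f = 0.7·c / 658 MHz = 0.319 m
βl = 2π·l/λ = 2π × 0.231 = 83.1°
tan(βl) = 8.3
For an open-circuited stub, Z_in = −jZ_0·cot(βl) = −jZ_0/tan(βl)

Z_in ≈ −j9.03 Ω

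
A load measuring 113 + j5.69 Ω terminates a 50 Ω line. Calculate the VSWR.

Γ = (Z_L − Z_0)/(Z_L + Z_0) = (63 + j5.69)/(163 + j5.69)
|Γ| = 63.3/163 = 0.388
VSWR = (1 + |Γ|)/(1 − |Γ|) = 1.39/0.612

VSWR ≈ 2.27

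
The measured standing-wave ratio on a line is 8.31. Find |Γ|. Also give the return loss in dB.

|Γ| ≈ 0.785; return loss ≈ 2.1 dB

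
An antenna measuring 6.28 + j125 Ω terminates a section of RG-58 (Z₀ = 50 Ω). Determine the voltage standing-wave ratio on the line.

Γ = (Z_L − Z_0)/(Z_L + Z_0) = (-43.72 + j125)/(56.28 + j125)
|Γ| = 132/137 = 0.966
VSWR = (1 + |Γ|)/(1 − |Γ|) = 1.97/0.034

VSWR ≈ 57.8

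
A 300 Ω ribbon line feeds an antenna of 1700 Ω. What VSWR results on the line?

VSWR ≈ 5.67

For a purely resistive load, VSWR = R_L/Z_0 or Z_0/R_L (whichever > 1) = 1700/300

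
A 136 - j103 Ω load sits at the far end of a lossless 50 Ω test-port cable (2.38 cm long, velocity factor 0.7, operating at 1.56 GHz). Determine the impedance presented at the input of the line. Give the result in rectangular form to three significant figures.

Z_in ≈ 12.2 − j13.3 Ω

λ = v/f = 0.7·c / 1.56 GHz = 0.135 m
βl = 2π·l/λ = 2π × 0.177 = 63.6°
tan(βl) = tan(63.6°) = 2.02
Z_in = Z_0·(Z_L + jZ_0·tanβl)/(Z_0 + jZ_L·tanβl)
     = 50·(136 − j2.06)/(258 + j275)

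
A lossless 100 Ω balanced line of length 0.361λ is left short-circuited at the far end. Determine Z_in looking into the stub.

βl = 2π × 0.361 = 130°
tan(βl) = -1.19
For a short-circuited stub, Z_in = jZ_0·tan(βl)

Z_in ≈ −j119 Ω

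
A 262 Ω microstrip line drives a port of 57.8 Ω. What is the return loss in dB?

Γ = (57.8 − 262)/(57.8 + 262) = -0.639
RL = −20·log₁₀|Γ| = −20·log₁₀(0.639)

RL ≈ 3.9 dB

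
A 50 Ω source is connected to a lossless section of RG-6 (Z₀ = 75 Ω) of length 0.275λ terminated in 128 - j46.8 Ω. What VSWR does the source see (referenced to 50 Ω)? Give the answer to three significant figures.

βl = 2π × 0.275 = 99°
tan(βl) = -6.31
Z_in = Z_0·(Z_L + jZ_0·tanβl)/(Z_0 + jZ_L·tanβl) = 41.9 + j23.3 Ω
Γ_s = (Z_in − Z_s)/(Z_in + Z_s) = (-8.07 + j23.3)/(91.9 + j23.3), |Γ_s| = 0.26
VSWR = (1 + |Γ_s|)/(1 − |Γ_s|)

VSWR ≈ 1.7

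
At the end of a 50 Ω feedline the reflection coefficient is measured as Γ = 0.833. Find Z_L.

Z_L = Z_0·(1 + Γ)/(1 − Γ) = 50·(1.83)/(0.167)

Z_L ≈ 549 Ω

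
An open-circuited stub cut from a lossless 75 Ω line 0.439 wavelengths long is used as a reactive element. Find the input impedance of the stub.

Z_in ≈ +j186 Ω

βl = 2π × 0.439 = 158°
tan(βl) = -0.403
For an open-circuited stub, Z_in = −jZ_0·cot(βl) = −jZ_0/tan(βl)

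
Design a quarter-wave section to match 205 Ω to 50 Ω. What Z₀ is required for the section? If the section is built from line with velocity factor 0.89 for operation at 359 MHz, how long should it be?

Z_qwt ≈ 101 Ω; length ≈ 18.6 cm

Z_qwt = √(Z_0·R_L) = √(50 × 205) = √10250
λ = 0.89·c/f = 0.744 m, so l = λ/4 = 0.186 m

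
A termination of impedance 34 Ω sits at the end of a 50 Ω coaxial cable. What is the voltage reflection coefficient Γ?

Γ = -0.19

Γ = (Z_L − Z_0)/(Z_L + Z_0) = (34 − 50)/(34 + 50) = -16/84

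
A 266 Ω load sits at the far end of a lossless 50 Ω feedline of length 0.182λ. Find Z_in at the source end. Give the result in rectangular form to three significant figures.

Z_in ≈ 11.3 − j21.8 Ω

βl = 2π × 0.182 = 65.5°
tan(βl) = tan(65.5°) = 2.2
Z_in = Z_0·(Z_L + jZ_0·tanβl)/(Z_0 + jZ_L·tanβl)
     = 50·(266 + j110)/(50 + j584)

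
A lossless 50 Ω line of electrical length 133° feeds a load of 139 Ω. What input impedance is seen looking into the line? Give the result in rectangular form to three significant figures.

Z_in ≈ 30.2 + j36.5 Ω

tan(βl) = tan(133°) = -1.07
Z_in = Z_0·(Z_L + jZ_0·tanβl)/(Z_0 + jZ_L·tanβl)
     = 50·(139 − j53.6)/(50 − j149)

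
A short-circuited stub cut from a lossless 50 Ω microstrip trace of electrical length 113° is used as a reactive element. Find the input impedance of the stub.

tan(βl) = -2.36
For a short-circuited stub, Z_in = jZ_0·tan(βl)

Z_in ≈ −j118 Ω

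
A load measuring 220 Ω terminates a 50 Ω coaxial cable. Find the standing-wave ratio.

For a purely resistive load, VSWR = R_L/Z_0 or Z_0/R_L (whichever > 1) = 220/50

VSWR ≈ 4.4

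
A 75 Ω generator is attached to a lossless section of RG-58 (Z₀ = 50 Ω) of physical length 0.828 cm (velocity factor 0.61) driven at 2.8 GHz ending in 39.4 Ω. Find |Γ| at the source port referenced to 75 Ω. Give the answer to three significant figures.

λ = v/f = 0.61·c / 2.8 GHz = 0.0654 m
βl = 2π·l/λ = 2π × 0.127 = 45.6°
tan(βl) = 1.02
Z_in = Z_0·(Z_L + jZ_0·tanβl)/(Z_0 + jZ_L·tanβl) = 48.9 + j11.7 Ω
Γ_s = (Z_in − Z_s)/(Z_in + Z_s) = (-26.1 + j11.7)/(124 + j11.7), |Γ_s| = 0.23

|Γ| ≈ 0.23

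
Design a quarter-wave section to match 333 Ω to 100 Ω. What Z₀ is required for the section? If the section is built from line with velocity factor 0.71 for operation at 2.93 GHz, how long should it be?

Z_qwt ≈ 182 Ω; length ≈ 1.82 cm

Z_qwt = √(Z_0·R_L) = √(100 × 333) = √33300
λ = 0.71·c/f = 0.0727 m, so l = λ/4 = 0.0182 m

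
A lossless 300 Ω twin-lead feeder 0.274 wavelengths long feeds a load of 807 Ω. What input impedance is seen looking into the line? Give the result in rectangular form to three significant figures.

βl = 2π × 0.274 = 98.6°
tan(βl) = tan(98.6°) = -6.58
Z_in = Z_0·(Z_L + jZ_0·tanβl)/(Z_0 + jZ_L·tanβl)
     = 300·(807 − j1970)/(300 − j5310)

Z_in ≈ 114 + j39.2 Ω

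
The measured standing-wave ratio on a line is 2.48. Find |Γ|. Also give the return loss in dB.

|Γ| ≈ 0.425; return loss ≈ 7.43 dB

|Γ| = (S − 1)/(S + 1) = (2.48 − 1)/(2.48 + 1) = 1.48/3.48
RL = −20·log₁₀|Γ| = −20·log₁₀(0.425)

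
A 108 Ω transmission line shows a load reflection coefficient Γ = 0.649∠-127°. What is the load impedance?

Z_L = Z_0·(1 + Γ)/(1 − Γ) = 108·(0.609 − j0.518)/(1.39 + j0.518)

Z_L ≈ 28.4 − j50.8 Ω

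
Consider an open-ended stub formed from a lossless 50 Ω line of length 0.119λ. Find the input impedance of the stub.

βl = 2π × 0.119 = 42.8°
tan(βl) = 0.927
For an open-ended stub, Z_in = −jZ_0·cot(βl) = −jZ_0/tan(βl)

Z_in ≈ −j53.9 Ω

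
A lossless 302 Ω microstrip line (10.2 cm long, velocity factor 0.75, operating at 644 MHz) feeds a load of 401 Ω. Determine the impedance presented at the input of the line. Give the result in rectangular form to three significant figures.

Z_in ≈ 234 + j33.9 Ω

λ = v/f = 0.75·c / 644 MHz = 0.349 m
βl = 2π·l/λ = 2π × 0.292 = 105°
tan(βl) = tan(105°) = -3.71
Z_in = Z_0·(Z_L + jZ_0·tanβl)/(Z_0 + jZ_L·tanβl)
     = 302·(401 − j1120)/(302 − j1490)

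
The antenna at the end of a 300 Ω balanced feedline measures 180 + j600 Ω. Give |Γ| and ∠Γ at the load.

Γ ≈ 0.796 ∠ 50°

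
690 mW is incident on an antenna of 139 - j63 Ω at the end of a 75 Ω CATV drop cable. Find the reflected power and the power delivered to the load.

|Γ| = |(64 − j63)/(214 − j63)| = 0.403
|Γ|² = 0.162
P_refl = |Γ|²·P_inc = 112 mW, P_del = (1 − |Γ|²)·P_inc = 578 mW

P_reflected ≈ 112 mW; P_delivered ≈ 578 mW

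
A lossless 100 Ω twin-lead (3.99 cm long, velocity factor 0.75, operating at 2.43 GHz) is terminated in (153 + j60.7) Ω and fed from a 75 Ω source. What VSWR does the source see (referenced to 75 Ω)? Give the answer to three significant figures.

λ = v/f = 0.75·c / 2.43 GHz = 0.0926 m
βl = 2π·l/λ = 2π × 0.431 = 155°
tan(βl) = -0.464
Z_in = Z_0·(Z_L + jZ_0·tanβl)/(Z_0 + jZ_L·tanβl) = 86.7 + j59.2 Ω
Γ_s = (Z_in − Z_s)/(Z_in + Z_s) = (11.7 + j59.2)/(162 + j59.2), |Γ_s| = 0.35
VSWR = (1 + |Γ_s|)/(1 − |Γ_s|)

VSWR ≈ 2.08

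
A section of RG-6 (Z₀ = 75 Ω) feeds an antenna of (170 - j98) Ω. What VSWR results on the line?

VSWR ≈ 3.14

Γ = (Z_L − Z_0)/(Z_L + Z_0) = (95 − j98)/(245 − j98)
|Γ| = 136/264 = 0.517
VSWR = (1 + |Γ|)/(1 − |Γ|) = 1.52/0.483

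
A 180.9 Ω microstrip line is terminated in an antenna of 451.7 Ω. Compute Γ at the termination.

Γ = (Z_L − Z_0)/(Z_L + Z_0) = (451.7 − 180.9)/(451.7 + 180.9) = 270.8/632.6

Γ = 0.428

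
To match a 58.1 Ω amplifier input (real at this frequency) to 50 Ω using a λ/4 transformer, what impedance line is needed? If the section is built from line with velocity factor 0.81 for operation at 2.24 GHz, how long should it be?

Z_qwt = √(Z_0·R_L) = √(50 × 58.1) = √2905
λ = 0.81·c/f = 0.108 m, so l = λ/4 = 0.0271 m

Z_qwt ≈ 53.9 Ω; length ≈ 2.71 cm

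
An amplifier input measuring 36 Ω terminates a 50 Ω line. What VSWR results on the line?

VSWR ≈ 1.39

Γ = (36 − 50)/(36 + 50) = -0.163
VSWR = (1 + 0.163)/(1 − 0.163)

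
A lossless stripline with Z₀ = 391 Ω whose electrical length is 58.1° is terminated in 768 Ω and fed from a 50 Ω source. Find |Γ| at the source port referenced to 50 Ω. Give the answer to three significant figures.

tan(βl) = 1.61
Z_in = Z_0·(Z_L + jZ_0·tanβl)/(Z_0 + jZ_L·tanβl) = 251 − j164 Ω
Γ_s = (Z_in − Z_s)/(Z_in + Z_s) = (201 − j164)/(301 − j164), |Γ_s| = 0.757

|Γ| ≈ 0.757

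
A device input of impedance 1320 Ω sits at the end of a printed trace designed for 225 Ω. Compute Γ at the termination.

Γ = (Z_L − Z_0)/(Z_L + Z_0) = (1320 − 225)/(1320 + 225) = 1095/1545

Γ = 0.709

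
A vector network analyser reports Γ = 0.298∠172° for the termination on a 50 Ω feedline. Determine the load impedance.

Z_L ≈ 27.1 + j2.47 Ω

Z_L = Z_0·(1 + Γ)/(1 − Γ) = 50·(0.705 + j0.0415)/(1.3 − j0.0415)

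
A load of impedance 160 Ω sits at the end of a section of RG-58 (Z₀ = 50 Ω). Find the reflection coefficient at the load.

Γ = (Z_L − Z_0)/(Z_L + Z_0) = (160 − 50)/(160 + 50) = 110/210

Γ = 0.524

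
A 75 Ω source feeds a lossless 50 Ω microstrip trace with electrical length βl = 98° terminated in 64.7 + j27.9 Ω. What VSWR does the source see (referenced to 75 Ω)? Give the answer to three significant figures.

tan(βl) = -7.12
Z_in = Z_0·(Z_L + jZ_0·tanβl)/(Z_0 + jZ_L·tanβl) = 30.5 − j9.44 Ω
Γ_s = (Z_in − Z_s)/(Z_in + Z_s) = (-44.5 − j9.44)/(106 − j9.44), |Γ_s| = 0.429
VSWR = (1 + |Γ_s|)/(1 − |Γ_s|)

VSWR ≈ 2.5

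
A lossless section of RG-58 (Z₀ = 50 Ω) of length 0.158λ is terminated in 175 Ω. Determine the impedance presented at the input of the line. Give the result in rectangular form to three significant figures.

Z_in ≈ 19.7 − j29 Ω

βl = 2π × 0.158 = 56.9°
tan(βl) = tan(56.9°) = 1.53
Z_in = Z_0·(Z_L + jZ_0·tanβl)/(Z_0 + jZ_L·tanβl)
     = 50·(175 + j76.6)/(50 + j268)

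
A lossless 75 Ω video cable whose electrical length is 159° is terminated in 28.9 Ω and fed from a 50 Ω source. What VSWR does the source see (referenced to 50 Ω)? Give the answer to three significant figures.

tan(βl) = -0.384
Z_in = Z_0·(Z_L + jZ_0·tanβl)/(Z_0 + jZ_L·tanβl) = 32.4 − j24 Ω
Γ_s = (Z_in − Z_s)/(Z_in + Z_s) = (-17.6 − j24)/(82.4 − j24), |Γ_s| = 0.346
VSWR = (1 + |Γ_s|)/(1 − |Γ_s|)

VSWR ≈ 2.06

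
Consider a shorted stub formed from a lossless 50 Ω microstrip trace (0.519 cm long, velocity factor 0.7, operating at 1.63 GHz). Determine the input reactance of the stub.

X_in ≈ 12.9 Ω (inductive)

λ = v/f = 0.7·c / 1.63 GHz = 0.129 m
βl = 2π·l/λ = 2π × 0.0403 = 14.5°
tan(βl) = 0.259
For a shorted stub, Z_in = jZ_0·tan(βl)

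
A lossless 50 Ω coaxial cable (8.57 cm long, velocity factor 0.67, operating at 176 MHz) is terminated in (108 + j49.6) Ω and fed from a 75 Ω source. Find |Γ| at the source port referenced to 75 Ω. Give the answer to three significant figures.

|Γ| ≈ 0.333

λ = v/f = 0.67·c / 176 MHz = 1.14 m
βl = 2π·l/λ = 2π × 0.075 = 27°
tan(βl) = 0.51
Z_in = Z_0·(Z_L + jZ_0·tanβl)/(Z_0 + jZ_L·tanβl) = 93.4 − j56.2 Ω
Γ_s = (Z_in − Z_s)/(Z_in + Z_s) = (18.4 − j56.2)/(168 − j56.2), |Γ_s| = 0.333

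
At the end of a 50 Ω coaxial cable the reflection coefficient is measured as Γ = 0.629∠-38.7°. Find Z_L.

Z_L = Z_0·(1 + Γ)/(1 − Γ) = 50·(1.49 − j0.393)/(0.509 + j0.393)

Z_L ≈ 73 − j95 Ω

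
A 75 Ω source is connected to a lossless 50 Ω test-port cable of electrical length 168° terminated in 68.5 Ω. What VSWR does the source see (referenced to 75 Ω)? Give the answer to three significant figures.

tan(βl) = -0.213
Z_in = Z_0·(Z_L + jZ_0·tanβl)/(Z_0 + jZ_L·tanβl) = 66 + j8.59 Ω
Γ_s = (Z_in − Z_s)/(Z_in + Z_s) = (-9 + j8.59)/(141 + j8.59), |Γ_s| = 0.0881
VSWR = (1 + |Γ_s|)/(1 − |Γ_s|)

VSWR ≈ 1.19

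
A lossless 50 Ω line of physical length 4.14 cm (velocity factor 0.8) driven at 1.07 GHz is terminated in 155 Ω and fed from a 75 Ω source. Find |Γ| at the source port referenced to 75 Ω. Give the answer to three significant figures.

λ = v/f = 0.8·c / 1.07 GHz = 0.224 m
βl = 2π·l/λ = 2π × 0.185 = 66.4°
tan(βl) = 2.29
Z_in = Z_0·(Z_L + jZ_0·tanβl)/(Z_0 + jZ_L·tanβl) = 18.8 − j19.1 Ω
Γ_s = (Z_in − Z_s)/(Z_in + Z_s) = (-56.2 − j19.1)/(93.8 − j19.1), |Γ_s| = 0.62

|Γ| ≈ 0.62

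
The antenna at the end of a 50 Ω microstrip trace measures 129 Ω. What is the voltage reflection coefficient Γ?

Γ = 0.441

Γ = (Z_L − Z_0)/(Z_L + Z_0) = (129 − 50)/(129 + 50) = 79/179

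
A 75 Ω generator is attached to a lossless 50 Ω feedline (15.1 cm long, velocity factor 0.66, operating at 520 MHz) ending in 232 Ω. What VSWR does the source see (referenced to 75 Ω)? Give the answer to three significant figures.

VSWR ≈ 4.55

λ = v/f = 0.66·c / 520 MHz = 0.381 m
βl = 2π·l/λ = 2π × 0.397 = 143°
tan(βl) = -0.76
Z_in = Z_0·(Z_L + jZ_0·tanβl)/(Z_0 + jZ_L·tanβl) = 27.2 + j58.1 Ω
Γ_s = (Z_in − Z_s)/(Z_in + Z_s) = (-47.8 + j58.1)/(102 + j58.1), |Γ_s| = 0.639
VSWR = (1 + |Γ_s|)/(1 − |Γ_s|)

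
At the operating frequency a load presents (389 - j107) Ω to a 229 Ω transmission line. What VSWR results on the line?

Γ = (Z_L − Z_0)/(Z_L + Z_0) = (160 − j107)/(618 − j107)
|Γ| = 192/627 = 0.307
VSWR = (1 + |Γ|)/(1 − |Γ|) = 1.31/0.693

VSWR ≈ 1.89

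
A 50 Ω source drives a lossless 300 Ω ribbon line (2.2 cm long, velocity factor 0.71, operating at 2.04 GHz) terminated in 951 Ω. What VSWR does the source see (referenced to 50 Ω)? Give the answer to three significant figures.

λ = v/f = 0.71·c / 2.04 GHz = 0.104 m
βl = 2π·l/λ = 2π × 0.211 = 75.9°
tan(βl) = 3.97
Z_in = Z_0·(Z_L + jZ_0·tanβl)/(Z_0 + jZ_L·tanβl) = 100 − j67.7 Ω
Γ_s = (Z_in − Z_s)/(Z_in + Z_s) = (50 − j67.7)/(150 − j67.7), |Γ_s| = 0.511
VSWR = (1 + |Γ_s|)/(1 − |Γ_s|)

VSWR ≈ 3.09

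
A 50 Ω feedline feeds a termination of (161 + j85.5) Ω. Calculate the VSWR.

Γ = (Z_L − Z_0)/(Z_L + Z_0) = (111 + j85.5)/(211 + j85.5)
|Γ| = 140/228 = 0.615
VSWR = (1 + |Γ|)/(1 − |Γ|) = 1.62/0.385

VSWR ≈ 4.2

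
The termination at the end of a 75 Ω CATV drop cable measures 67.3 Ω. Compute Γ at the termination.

Γ = (Z_L − Z_0)/(Z_L + Z_0) = (67.3 − 75)/(67.3 + 75) = -7.7/142.3

Γ = -0.0541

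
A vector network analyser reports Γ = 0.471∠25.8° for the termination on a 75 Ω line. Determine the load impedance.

Z_L ≈ 156 + j82.3 Ω

Z_L = Z_0·(1 + Γ)/(1 − Γ) = 75·(1.42 + j0.205)/(0.576 − j0.205)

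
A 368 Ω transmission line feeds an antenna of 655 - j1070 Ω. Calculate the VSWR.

Γ = (Z_L − Z_0)/(Z_L + Z_0) = (287 − j1070)/(1023 − j1070)
|Γ| = 1110/1480 = 0.748
VSWR = (1 + |Γ|)/(1 − |Γ|) = 1.75/0.252

VSWR ≈ 6.95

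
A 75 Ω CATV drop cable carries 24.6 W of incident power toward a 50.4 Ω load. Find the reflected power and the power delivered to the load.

P_reflected ≈ 0.947 W; P_delivered ≈ 23.7 W

Γ = (50.4 − 75)/(50.4 + 75) = -0.196
|Γ|² = 0.0385
P_refl = |Γ|²·P_inc = 0.947 W, P_del = (1 − |Γ|²)·P_inc = 23.7 W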